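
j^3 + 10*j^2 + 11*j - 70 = (j - 2)*(j + 5)*(j + 7)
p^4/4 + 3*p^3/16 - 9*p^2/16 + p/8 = p*(p/4 + 1/2)*(p - 1)*(p - 1/4)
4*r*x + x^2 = x*(4*r + x)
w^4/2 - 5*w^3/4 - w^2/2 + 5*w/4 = w*(w/2 + 1/2)*(w - 5/2)*(w - 1)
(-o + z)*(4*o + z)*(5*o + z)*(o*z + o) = -20*o^4*z - 20*o^4 + 11*o^3*z^2 + 11*o^3*z + 8*o^2*z^3 + 8*o^2*z^2 + o*z^4 + o*z^3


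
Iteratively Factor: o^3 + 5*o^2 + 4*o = (o + 1)*(o^2 + 4*o) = o*(o + 1)*(o + 4)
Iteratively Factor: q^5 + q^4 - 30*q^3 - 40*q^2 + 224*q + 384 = (q + 3)*(q^4 - 2*q^3 - 24*q^2 + 32*q + 128) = (q + 2)*(q + 3)*(q^3 - 4*q^2 - 16*q + 64) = (q - 4)*(q + 2)*(q + 3)*(q^2 - 16) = (q - 4)^2*(q + 2)*(q + 3)*(q + 4)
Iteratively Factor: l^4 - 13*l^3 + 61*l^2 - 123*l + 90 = (l - 5)*(l^3 - 8*l^2 + 21*l - 18) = (l - 5)*(l - 3)*(l^2 - 5*l + 6) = (l - 5)*(l - 3)*(l - 2)*(l - 3)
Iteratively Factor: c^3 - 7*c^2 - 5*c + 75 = (c - 5)*(c^2 - 2*c - 15) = (c - 5)*(c + 3)*(c - 5)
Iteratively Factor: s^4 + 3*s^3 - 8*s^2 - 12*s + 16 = (s + 4)*(s^3 - s^2 - 4*s + 4) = (s + 2)*(s + 4)*(s^2 - 3*s + 2) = (s - 2)*(s + 2)*(s + 4)*(s - 1)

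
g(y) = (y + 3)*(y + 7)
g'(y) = 2*y + 10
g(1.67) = 40.49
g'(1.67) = 13.34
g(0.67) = 28.15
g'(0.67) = 11.34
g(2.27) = 48.85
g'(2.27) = 14.54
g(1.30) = 35.69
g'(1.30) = 12.60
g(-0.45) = 16.70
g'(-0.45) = 9.10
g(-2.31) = 3.24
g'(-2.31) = 5.38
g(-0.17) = 19.33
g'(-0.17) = 9.66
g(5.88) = 114.37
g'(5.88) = 21.76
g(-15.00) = 96.00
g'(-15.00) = -20.00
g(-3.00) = 0.00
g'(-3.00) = 4.00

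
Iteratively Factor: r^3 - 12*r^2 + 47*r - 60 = (r - 3)*(r^2 - 9*r + 20) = (r - 5)*(r - 3)*(r - 4)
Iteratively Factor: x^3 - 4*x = (x)*(x^2 - 4) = x*(x + 2)*(x - 2)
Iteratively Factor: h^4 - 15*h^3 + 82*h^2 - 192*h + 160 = (h - 4)*(h^3 - 11*h^2 + 38*h - 40) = (h - 4)*(h - 2)*(h^2 - 9*h + 20) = (h - 5)*(h - 4)*(h - 2)*(h - 4)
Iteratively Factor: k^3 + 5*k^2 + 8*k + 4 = (k + 2)*(k^2 + 3*k + 2) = (k + 1)*(k + 2)*(k + 2)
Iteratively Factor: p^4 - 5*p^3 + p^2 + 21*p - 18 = (p - 3)*(p^3 - 2*p^2 - 5*p + 6) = (p - 3)*(p + 2)*(p^2 - 4*p + 3) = (p - 3)*(p - 1)*(p + 2)*(p - 3)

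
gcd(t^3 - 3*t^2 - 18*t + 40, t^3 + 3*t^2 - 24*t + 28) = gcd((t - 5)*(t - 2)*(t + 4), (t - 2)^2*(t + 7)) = t - 2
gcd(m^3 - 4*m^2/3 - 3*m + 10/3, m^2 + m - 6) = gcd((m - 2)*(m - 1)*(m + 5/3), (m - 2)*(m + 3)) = m - 2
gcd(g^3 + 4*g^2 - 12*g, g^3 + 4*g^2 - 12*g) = g^3 + 4*g^2 - 12*g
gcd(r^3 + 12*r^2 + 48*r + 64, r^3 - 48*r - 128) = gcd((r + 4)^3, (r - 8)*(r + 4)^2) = r^2 + 8*r + 16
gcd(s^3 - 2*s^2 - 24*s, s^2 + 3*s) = s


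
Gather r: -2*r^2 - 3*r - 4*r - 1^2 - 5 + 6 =-2*r^2 - 7*r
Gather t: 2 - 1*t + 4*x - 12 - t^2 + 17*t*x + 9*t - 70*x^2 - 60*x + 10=-t^2 + t*(17*x + 8) - 70*x^2 - 56*x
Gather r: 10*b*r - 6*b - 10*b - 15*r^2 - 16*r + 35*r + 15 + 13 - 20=-16*b - 15*r^2 + r*(10*b + 19) + 8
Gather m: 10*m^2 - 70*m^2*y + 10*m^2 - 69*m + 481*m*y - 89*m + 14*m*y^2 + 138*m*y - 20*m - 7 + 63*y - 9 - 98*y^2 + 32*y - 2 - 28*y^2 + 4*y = m^2*(20 - 70*y) + m*(14*y^2 + 619*y - 178) - 126*y^2 + 99*y - 18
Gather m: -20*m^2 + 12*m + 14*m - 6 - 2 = -20*m^2 + 26*m - 8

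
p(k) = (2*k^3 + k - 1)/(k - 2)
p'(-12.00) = -44.09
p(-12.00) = 247.79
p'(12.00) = 51.83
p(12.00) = 346.70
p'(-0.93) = -1.70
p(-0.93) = 1.21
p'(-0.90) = -1.62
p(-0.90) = 1.16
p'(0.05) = -0.27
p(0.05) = 0.49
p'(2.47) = -63.08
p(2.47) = 67.25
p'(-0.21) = -0.32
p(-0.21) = 0.56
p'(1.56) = -77.57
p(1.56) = -18.53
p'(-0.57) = -0.85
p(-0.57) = 0.76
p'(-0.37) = -0.51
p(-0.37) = 0.62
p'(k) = (6*k^2 + 1)/(k - 2) - (2*k^3 + k - 1)/(k - 2)^2 = (4*k^3 - 12*k^2 - 1)/(k^2 - 4*k + 4)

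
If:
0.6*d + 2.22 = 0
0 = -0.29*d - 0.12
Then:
No Solution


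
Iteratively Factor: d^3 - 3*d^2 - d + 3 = (d - 3)*(d^2 - 1) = (d - 3)*(d - 1)*(d + 1)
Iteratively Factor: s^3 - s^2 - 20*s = (s - 5)*(s^2 + 4*s) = s*(s - 5)*(s + 4)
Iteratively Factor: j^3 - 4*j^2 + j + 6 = (j + 1)*(j^2 - 5*j + 6) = (j - 3)*(j + 1)*(j - 2)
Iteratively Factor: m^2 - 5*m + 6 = (m - 3)*(m - 2)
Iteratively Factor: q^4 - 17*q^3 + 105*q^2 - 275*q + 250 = (q - 5)*(q^3 - 12*q^2 + 45*q - 50) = (q - 5)^2*(q^2 - 7*q + 10) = (q - 5)^3*(q - 2)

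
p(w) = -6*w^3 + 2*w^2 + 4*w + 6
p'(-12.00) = -2636.00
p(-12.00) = 10614.00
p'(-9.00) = -1490.00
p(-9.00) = 4506.00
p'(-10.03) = -1846.94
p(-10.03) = 6221.24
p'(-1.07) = -20.89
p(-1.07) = 11.36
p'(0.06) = 4.18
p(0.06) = 6.25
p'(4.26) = -305.62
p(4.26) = -404.52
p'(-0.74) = -8.82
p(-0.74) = 6.57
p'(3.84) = -246.06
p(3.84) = -288.89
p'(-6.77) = -848.07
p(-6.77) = 1932.32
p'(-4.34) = -352.40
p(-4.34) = 516.79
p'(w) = -18*w^2 + 4*w + 4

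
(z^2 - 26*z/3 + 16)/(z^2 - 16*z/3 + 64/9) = 3*(z - 6)/(3*z - 8)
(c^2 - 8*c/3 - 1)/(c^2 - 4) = (c^2 - 8*c/3 - 1)/(c^2 - 4)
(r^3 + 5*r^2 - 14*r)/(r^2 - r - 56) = r*(r - 2)/(r - 8)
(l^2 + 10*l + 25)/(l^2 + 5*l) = (l + 5)/l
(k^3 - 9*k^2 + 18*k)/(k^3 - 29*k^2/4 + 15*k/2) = 4*(k - 3)/(4*k - 5)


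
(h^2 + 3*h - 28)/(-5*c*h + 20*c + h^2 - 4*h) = (-h - 7)/(5*c - h)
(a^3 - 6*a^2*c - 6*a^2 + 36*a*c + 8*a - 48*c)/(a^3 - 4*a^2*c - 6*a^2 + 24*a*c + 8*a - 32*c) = (a - 6*c)/(a - 4*c)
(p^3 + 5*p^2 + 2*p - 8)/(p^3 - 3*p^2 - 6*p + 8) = (p + 4)/(p - 4)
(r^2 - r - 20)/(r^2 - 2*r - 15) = (r + 4)/(r + 3)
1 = 1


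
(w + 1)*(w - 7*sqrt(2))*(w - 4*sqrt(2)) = w^3 - 11*sqrt(2)*w^2 + w^2 - 11*sqrt(2)*w + 56*w + 56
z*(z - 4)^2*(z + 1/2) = z^4 - 15*z^3/2 + 12*z^2 + 8*z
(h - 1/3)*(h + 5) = h^2 + 14*h/3 - 5/3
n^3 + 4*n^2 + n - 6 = (n - 1)*(n + 2)*(n + 3)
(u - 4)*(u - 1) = u^2 - 5*u + 4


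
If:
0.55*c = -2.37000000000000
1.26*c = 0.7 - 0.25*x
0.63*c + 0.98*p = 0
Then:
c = -4.31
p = 2.77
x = 24.52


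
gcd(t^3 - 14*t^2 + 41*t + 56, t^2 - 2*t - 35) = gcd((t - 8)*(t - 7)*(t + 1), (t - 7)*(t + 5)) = t - 7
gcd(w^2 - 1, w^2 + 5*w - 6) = w - 1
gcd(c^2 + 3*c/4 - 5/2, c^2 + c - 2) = c + 2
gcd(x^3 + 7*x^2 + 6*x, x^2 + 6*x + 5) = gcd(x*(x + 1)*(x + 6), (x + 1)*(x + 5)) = x + 1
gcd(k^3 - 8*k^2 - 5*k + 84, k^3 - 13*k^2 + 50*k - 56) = k^2 - 11*k + 28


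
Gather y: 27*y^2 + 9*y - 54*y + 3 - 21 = 27*y^2 - 45*y - 18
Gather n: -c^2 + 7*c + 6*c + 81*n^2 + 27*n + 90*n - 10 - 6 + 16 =-c^2 + 13*c + 81*n^2 + 117*n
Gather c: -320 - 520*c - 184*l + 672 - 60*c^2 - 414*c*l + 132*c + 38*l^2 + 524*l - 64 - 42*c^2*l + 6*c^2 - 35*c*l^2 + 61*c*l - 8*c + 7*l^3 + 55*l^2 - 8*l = c^2*(-42*l - 54) + c*(-35*l^2 - 353*l - 396) + 7*l^3 + 93*l^2 + 332*l + 288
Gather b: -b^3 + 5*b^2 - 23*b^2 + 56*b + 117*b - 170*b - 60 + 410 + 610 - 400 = -b^3 - 18*b^2 + 3*b + 560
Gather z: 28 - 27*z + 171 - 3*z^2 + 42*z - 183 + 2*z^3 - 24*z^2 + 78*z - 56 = 2*z^3 - 27*z^2 + 93*z - 40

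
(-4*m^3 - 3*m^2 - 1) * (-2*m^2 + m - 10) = 8*m^5 + 2*m^4 + 37*m^3 + 32*m^2 - m + 10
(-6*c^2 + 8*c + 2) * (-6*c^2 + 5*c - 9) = 36*c^4 - 78*c^3 + 82*c^2 - 62*c - 18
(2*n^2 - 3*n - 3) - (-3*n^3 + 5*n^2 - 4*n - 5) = 3*n^3 - 3*n^2 + n + 2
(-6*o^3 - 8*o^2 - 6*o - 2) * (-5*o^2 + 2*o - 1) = 30*o^5 + 28*o^4 + 20*o^3 + 6*o^2 + 2*o + 2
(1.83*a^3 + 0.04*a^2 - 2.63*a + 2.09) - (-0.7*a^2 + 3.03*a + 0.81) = 1.83*a^3 + 0.74*a^2 - 5.66*a + 1.28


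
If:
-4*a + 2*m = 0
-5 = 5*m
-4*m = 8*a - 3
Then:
No Solution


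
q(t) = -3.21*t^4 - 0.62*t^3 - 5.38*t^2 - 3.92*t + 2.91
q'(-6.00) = 2767.12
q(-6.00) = -4193.49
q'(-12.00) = 22044.88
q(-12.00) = -66215.97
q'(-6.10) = 2906.94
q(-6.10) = -4477.15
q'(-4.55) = 1216.01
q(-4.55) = -1408.02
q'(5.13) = -1841.54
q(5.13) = -2465.67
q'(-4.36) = 1071.84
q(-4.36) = -1190.87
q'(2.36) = -208.45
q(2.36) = -144.03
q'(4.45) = -1220.11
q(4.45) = -1434.47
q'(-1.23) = 30.39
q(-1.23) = -6.60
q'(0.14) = -5.50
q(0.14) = 2.25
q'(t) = -12.84*t^3 - 1.86*t^2 - 10.76*t - 3.92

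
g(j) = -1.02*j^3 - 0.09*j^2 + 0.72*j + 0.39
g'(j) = -3.06*j^2 - 0.18*j + 0.72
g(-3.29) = 33.37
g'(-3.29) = -31.81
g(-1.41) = 2.06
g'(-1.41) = -5.11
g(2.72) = -18.84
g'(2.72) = -22.41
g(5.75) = -192.36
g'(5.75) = -101.49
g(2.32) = -11.16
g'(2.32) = -16.17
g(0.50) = 0.60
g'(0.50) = -0.14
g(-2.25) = 9.93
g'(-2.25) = -14.37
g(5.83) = -200.59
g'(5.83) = -104.34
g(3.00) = -25.80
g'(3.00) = -27.36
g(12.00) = -1766.49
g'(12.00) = -442.08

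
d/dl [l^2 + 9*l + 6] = 2*l + 9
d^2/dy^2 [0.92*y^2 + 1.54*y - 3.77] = 1.84000000000000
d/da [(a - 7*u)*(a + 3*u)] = 2*a - 4*u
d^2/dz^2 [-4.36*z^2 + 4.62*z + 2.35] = -8.72000000000000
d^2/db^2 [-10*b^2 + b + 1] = -20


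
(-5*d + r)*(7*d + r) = -35*d^2 + 2*d*r + r^2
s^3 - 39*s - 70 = (s - 7)*(s + 2)*(s + 5)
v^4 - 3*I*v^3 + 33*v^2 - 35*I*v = v*(v - 7*I)*(v - I)*(v + 5*I)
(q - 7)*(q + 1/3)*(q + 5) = q^3 - 5*q^2/3 - 107*q/3 - 35/3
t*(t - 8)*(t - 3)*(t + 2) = t^4 - 9*t^3 + 2*t^2 + 48*t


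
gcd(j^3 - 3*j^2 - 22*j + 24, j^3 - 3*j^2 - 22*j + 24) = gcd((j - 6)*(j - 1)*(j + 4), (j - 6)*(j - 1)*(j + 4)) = j^3 - 3*j^2 - 22*j + 24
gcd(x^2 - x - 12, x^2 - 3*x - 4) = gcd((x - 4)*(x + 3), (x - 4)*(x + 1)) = x - 4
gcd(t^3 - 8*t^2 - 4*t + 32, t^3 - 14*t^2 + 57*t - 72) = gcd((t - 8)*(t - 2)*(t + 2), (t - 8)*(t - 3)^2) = t - 8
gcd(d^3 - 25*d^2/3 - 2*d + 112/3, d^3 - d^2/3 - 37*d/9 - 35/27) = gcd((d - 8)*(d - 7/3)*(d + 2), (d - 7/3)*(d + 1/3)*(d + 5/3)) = d - 7/3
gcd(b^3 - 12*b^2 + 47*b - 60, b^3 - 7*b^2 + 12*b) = b^2 - 7*b + 12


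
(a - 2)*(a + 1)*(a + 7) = a^3 + 6*a^2 - 9*a - 14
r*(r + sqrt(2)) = r^2 + sqrt(2)*r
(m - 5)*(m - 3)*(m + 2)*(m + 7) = m^4 + m^3 - 43*m^2 + 23*m + 210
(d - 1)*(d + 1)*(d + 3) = d^3 + 3*d^2 - d - 3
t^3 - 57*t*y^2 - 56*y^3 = (t - 8*y)*(t + y)*(t + 7*y)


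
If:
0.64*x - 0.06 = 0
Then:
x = 0.09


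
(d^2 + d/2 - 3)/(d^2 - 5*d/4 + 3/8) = 4*(2*d^2 + d - 6)/(8*d^2 - 10*d + 3)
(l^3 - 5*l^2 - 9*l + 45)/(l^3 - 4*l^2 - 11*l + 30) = (l - 3)/(l - 2)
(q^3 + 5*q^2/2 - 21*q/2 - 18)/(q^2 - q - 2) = (-q^3 - 5*q^2/2 + 21*q/2 + 18)/(-q^2 + q + 2)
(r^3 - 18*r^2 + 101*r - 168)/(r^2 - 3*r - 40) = (r^2 - 10*r + 21)/(r + 5)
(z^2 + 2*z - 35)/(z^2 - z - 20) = (z + 7)/(z + 4)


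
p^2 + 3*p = p*(p + 3)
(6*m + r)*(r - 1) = 6*m*r - 6*m + r^2 - r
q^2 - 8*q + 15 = (q - 5)*(q - 3)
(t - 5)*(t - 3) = t^2 - 8*t + 15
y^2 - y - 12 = (y - 4)*(y + 3)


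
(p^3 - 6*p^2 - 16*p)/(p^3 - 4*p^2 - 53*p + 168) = p*(p + 2)/(p^2 + 4*p - 21)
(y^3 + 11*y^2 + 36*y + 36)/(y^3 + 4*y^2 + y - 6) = (y + 6)/(y - 1)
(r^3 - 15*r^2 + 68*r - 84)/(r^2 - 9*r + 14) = r - 6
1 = 1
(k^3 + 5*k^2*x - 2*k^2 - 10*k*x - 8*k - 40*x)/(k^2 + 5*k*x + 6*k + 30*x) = (k^2 - 2*k - 8)/(k + 6)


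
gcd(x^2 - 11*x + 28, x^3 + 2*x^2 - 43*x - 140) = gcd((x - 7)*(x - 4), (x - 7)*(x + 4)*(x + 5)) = x - 7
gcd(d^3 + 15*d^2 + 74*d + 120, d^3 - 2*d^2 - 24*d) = d + 4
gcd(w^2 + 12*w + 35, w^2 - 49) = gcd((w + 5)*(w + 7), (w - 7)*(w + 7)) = w + 7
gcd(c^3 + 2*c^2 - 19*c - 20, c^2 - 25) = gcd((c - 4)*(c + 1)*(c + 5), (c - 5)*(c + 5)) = c + 5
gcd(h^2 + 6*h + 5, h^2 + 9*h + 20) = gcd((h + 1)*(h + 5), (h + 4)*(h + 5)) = h + 5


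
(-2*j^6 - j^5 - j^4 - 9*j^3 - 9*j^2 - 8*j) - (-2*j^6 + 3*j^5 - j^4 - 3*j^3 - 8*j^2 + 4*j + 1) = -4*j^5 - 6*j^3 - j^2 - 12*j - 1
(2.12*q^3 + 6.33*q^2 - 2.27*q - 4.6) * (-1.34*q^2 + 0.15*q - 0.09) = -2.8408*q^5 - 8.1642*q^4 + 3.8005*q^3 + 5.2538*q^2 - 0.4857*q + 0.414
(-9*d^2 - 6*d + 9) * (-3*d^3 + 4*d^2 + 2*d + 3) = 27*d^5 - 18*d^4 - 69*d^3 - 3*d^2 + 27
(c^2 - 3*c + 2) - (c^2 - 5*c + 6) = 2*c - 4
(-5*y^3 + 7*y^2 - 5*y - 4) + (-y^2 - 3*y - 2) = -5*y^3 + 6*y^2 - 8*y - 6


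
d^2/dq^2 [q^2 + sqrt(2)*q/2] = 2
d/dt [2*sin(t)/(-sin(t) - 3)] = -6*cos(t)/(sin(t) + 3)^2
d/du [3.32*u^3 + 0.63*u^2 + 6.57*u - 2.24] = 9.96*u^2 + 1.26*u + 6.57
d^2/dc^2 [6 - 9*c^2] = -18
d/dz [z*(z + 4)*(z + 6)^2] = 4*z^3 + 48*z^2 + 168*z + 144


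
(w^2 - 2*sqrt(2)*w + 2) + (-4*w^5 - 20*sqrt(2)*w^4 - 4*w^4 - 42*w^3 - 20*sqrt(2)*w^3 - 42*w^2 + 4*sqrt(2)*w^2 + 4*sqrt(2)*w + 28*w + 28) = -4*w^5 - 20*sqrt(2)*w^4 - 4*w^4 - 42*w^3 - 20*sqrt(2)*w^3 - 41*w^2 + 4*sqrt(2)*w^2 + 2*sqrt(2)*w + 28*w + 30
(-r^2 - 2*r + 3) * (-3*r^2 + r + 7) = 3*r^4 + 5*r^3 - 18*r^2 - 11*r + 21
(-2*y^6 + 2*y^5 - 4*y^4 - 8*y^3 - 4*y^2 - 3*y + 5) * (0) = 0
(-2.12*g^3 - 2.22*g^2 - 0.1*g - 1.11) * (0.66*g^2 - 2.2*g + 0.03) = -1.3992*g^5 + 3.1988*g^4 + 4.7544*g^3 - 0.5792*g^2 + 2.439*g - 0.0333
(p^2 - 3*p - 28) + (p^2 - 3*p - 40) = 2*p^2 - 6*p - 68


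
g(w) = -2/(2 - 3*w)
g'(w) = -6/(2 - 3*w)^2 = -6/(3*w - 2)^2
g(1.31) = 1.04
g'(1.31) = -1.61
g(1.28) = 1.09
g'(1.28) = -1.77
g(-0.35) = -0.66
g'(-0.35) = -0.64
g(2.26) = 0.42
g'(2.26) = -0.26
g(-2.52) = -0.21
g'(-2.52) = -0.07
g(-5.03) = -0.12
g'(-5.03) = -0.02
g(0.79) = 5.41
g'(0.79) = -43.83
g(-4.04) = -0.14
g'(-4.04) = -0.03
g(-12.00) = -0.05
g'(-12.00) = 0.00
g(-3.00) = -0.18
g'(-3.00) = -0.05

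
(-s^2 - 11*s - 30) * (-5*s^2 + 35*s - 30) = 5*s^4 + 20*s^3 - 205*s^2 - 720*s + 900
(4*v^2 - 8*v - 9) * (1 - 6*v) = -24*v^3 + 52*v^2 + 46*v - 9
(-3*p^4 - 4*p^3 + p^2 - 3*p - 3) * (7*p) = -21*p^5 - 28*p^4 + 7*p^3 - 21*p^2 - 21*p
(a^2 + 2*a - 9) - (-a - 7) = a^2 + 3*a - 2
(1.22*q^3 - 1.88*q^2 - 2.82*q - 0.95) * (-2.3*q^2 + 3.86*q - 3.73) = -2.806*q^5 + 9.0332*q^4 - 5.3214*q^3 - 1.6878*q^2 + 6.8516*q + 3.5435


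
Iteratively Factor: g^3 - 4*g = (g + 2)*(g^2 - 2*g) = (g - 2)*(g + 2)*(g)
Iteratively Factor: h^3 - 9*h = (h - 3)*(h^2 + 3*h) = h*(h - 3)*(h + 3)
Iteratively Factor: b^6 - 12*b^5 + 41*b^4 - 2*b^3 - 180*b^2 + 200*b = (b + 2)*(b^5 - 14*b^4 + 69*b^3 - 140*b^2 + 100*b) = (b - 5)*(b + 2)*(b^4 - 9*b^3 + 24*b^2 - 20*b) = (b - 5)^2*(b + 2)*(b^3 - 4*b^2 + 4*b) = (b - 5)^2*(b - 2)*(b + 2)*(b^2 - 2*b) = b*(b - 5)^2*(b - 2)*(b + 2)*(b - 2)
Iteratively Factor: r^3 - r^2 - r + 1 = (r + 1)*(r^2 - 2*r + 1) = (r - 1)*(r + 1)*(r - 1)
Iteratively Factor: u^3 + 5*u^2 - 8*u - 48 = (u - 3)*(u^2 + 8*u + 16) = (u - 3)*(u + 4)*(u + 4)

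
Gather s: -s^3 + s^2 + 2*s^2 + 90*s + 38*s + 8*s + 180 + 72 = -s^3 + 3*s^2 + 136*s + 252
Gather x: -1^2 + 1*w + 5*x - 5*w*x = w + x*(5 - 5*w) - 1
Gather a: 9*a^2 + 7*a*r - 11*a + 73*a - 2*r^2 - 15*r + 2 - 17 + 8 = 9*a^2 + a*(7*r + 62) - 2*r^2 - 15*r - 7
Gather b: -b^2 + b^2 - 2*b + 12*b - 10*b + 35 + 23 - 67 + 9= 0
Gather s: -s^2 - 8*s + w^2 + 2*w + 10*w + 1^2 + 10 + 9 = -s^2 - 8*s + w^2 + 12*w + 20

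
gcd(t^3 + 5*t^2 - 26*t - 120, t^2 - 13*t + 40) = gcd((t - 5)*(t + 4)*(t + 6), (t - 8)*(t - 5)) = t - 5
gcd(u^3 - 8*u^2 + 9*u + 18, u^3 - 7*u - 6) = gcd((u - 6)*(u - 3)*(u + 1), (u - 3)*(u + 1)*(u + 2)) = u^2 - 2*u - 3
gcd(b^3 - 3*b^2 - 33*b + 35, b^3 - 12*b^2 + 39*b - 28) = b^2 - 8*b + 7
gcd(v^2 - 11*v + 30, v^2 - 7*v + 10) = v - 5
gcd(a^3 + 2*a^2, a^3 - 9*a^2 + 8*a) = a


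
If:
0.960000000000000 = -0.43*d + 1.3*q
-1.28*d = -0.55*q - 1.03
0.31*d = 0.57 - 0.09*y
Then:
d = 1.31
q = 1.17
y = 1.83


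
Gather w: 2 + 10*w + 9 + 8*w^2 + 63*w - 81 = 8*w^2 + 73*w - 70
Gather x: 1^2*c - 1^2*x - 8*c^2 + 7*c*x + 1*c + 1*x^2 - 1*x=-8*c^2 + 2*c + x^2 + x*(7*c - 2)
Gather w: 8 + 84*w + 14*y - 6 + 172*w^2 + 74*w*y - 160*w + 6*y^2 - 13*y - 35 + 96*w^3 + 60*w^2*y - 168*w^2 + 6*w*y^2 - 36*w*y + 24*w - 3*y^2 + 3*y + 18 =96*w^3 + w^2*(60*y + 4) + w*(6*y^2 + 38*y - 52) + 3*y^2 + 4*y - 15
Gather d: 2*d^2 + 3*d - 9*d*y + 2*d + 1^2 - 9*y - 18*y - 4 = 2*d^2 + d*(5 - 9*y) - 27*y - 3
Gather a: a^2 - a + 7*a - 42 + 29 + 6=a^2 + 6*a - 7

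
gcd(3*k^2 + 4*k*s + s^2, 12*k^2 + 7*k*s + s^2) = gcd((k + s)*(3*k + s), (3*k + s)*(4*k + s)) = 3*k + s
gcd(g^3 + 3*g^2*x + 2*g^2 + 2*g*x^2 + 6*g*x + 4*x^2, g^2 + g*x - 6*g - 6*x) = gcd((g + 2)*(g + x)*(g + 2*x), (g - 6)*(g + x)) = g + x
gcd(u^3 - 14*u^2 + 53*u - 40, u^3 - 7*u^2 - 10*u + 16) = u^2 - 9*u + 8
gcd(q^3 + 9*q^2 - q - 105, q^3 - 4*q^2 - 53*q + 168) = q^2 + 4*q - 21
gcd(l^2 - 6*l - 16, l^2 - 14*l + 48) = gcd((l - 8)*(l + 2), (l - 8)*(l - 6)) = l - 8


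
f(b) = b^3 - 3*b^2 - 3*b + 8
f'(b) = 3*b^2 - 6*b - 3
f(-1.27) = 4.92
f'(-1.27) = 9.46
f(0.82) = 4.07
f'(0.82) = -5.90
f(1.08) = 2.52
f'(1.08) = -5.98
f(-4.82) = -159.22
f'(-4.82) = 95.62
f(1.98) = -1.94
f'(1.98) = -3.12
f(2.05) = -2.14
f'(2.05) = -2.69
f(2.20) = -2.47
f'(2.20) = -1.68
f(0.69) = 4.83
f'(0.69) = -5.71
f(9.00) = 467.00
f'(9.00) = 186.00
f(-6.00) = -298.00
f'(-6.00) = 141.00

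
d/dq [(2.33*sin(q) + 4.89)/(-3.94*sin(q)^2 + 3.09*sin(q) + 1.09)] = (9.1802*sin(q)^2 + 38.5332*sin(q) - 12.5704)*cos(q)/(15.5236*sin(q)^4 - 24.3492*sin(q)^3 + 0.9589*sin(q)^2 + 6.7362*sin(q) + 1.1881)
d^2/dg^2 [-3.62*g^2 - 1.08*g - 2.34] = -7.24000000000000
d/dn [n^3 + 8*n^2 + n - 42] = 3*n^2 + 16*n + 1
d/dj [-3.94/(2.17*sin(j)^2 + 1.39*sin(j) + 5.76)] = (17.0996*sin(j) + 5.4766)*cos(j)/(2.17*sin(j)^2 + 1.39*sin(j) + 5.76)^2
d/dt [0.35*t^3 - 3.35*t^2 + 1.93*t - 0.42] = 1.05*t^2 - 6.7*t + 1.93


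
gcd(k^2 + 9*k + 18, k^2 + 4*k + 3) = k + 3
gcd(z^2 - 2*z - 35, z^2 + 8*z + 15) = z + 5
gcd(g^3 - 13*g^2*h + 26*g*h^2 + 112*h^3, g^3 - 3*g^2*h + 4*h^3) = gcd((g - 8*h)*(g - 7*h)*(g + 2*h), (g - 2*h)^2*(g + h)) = 1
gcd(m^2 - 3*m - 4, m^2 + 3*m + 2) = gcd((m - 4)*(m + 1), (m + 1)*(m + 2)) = m + 1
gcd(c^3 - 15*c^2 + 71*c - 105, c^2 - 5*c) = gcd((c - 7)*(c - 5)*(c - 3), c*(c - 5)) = c - 5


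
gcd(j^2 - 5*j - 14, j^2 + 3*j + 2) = j + 2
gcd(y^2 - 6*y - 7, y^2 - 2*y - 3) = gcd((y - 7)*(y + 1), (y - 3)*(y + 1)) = y + 1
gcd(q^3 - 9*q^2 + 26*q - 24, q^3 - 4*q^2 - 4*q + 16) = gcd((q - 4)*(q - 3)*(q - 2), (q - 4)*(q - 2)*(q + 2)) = q^2 - 6*q + 8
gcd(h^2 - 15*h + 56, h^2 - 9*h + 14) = h - 7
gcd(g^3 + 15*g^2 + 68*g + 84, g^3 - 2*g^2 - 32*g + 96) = g + 6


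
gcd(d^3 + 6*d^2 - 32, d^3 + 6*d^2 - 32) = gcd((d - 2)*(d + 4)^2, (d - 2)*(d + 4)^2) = d^3 + 6*d^2 - 32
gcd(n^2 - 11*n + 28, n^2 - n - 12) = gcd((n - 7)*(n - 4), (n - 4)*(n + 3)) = n - 4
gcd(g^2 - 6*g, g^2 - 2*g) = g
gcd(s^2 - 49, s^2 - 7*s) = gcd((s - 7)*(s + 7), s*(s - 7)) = s - 7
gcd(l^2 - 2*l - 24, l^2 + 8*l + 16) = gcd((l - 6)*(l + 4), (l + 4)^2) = l + 4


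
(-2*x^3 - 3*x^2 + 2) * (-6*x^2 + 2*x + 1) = 12*x^5 + 14*x^4 - 8*x^3 - 15*x^2 + 4*x + 2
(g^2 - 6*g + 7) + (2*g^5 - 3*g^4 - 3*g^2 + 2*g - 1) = 2*g^5 - 3*g^4 - 2*g^2 - 4*g + 6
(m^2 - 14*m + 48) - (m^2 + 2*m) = 48 - 16*m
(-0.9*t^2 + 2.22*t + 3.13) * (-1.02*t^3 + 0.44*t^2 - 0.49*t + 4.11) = 0.918*t^5 - 2.6604*t^4 - 1.7748*t^3 - 3.4096*t^2 + 7.5905*t + 12.8643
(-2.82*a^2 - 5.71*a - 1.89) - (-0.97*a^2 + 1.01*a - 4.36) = -1.85*a^2 - 6.72*a + 2.47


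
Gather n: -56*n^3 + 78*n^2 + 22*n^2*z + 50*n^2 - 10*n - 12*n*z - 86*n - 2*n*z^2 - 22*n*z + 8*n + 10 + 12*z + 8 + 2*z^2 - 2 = -56*n^3 + n^2*(22*z + 128) + n*(-2*z^2 - 34*z - 88) + 2*z^2 + 12*z + 16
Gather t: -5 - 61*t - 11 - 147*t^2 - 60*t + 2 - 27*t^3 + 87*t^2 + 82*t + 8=-27*t^3 - 60*t^2 - 39*t - 6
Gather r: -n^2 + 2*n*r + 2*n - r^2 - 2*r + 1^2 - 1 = -n^2 + 2*n - r^2 + r*(2*n - 2)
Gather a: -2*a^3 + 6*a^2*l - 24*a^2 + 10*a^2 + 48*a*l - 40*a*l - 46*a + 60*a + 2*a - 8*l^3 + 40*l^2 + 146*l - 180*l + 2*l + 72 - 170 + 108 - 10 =-2*a^3 + a^2*(6*l - 14) + a*(8*l + 16) - 8*l^3 + 40*l^2 - 32*l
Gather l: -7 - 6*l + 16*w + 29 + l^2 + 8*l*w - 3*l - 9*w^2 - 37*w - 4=l^2 + l*(8*w - 9) - 9*w^2 - 21*w + 18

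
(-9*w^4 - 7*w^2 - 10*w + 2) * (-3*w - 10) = 27*w^5 + 90*w^4 + 21*w^3 + 100*w^2 + 94*w - 20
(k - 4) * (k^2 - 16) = k^3 - 4*k^2 - 16*k + 64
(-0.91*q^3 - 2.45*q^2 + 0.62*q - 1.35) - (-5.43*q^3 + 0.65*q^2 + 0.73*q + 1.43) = 4.52*q^3 - 3.1*q^2 - 0.11*q - 2.78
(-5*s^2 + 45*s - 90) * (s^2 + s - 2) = -5*s^4 + 40*s^3 - 35*s^2 - 180*s + 180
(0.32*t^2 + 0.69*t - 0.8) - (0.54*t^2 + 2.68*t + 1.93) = -0.22*t^2 - 1.99*t - 2.73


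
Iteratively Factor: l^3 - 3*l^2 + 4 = (l - 2)*(l^2 - l - 2) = (l - 2)^2*(l + 1)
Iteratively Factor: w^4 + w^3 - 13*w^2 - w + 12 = (w + 1)*(w^3 - 13*w + 12) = (w - 1)*(w + 1)*(w^2 + w - 12) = (w - 1)*(w + 1)*(w + 4)*(w - 3)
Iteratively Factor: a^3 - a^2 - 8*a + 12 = (a + 3)*(a^2 - 4*a + 4) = (a - 2)*(a + 3)*(a - 2)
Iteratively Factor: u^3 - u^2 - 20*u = (u + 4)*(u^2 - 5*u) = (u - 5)*(u + 4)*(u)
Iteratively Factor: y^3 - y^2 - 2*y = (y + 1)*(y^2 - 2*y) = y*(y + 1)*(y - 2)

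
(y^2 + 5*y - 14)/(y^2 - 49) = (y - 2)/(y - 7)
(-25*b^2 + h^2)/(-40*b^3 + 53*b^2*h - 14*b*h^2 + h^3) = (5*b + h)/(8*b^2 - 9*b*h + h^2)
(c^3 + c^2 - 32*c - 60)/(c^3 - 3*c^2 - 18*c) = (c^2 + 7*c + 10)/(c*(c + 3))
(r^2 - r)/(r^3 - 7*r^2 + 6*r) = 1/(r - 6)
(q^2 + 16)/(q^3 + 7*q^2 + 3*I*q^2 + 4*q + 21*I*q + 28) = (q - 4*I)/(q^2 + q*(7 - I) - 7*I)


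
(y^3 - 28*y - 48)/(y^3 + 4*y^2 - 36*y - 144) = (y + 2)/(y + 6)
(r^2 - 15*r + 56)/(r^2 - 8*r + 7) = (r - 8)/(r - 1)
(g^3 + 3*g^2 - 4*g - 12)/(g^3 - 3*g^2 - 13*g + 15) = (g^2 - 4)/(g^2 - 6*g + 5)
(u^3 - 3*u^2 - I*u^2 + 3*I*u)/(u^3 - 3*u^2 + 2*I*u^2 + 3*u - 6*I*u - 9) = u/(u + 3*I)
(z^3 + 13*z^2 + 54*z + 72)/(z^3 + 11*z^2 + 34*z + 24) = (z + 3)/(z + 1)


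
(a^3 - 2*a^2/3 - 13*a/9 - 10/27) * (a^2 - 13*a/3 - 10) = a^5 - 5*a^4 - 77*a^3/9 + 113*a^2/9 + 1300*a/81 + 100/27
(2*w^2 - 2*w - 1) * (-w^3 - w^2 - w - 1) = -2*w^5 + w^3 + w^2 + 3*w + 1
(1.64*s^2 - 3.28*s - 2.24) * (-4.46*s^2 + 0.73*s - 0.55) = -7.3144*s^4 + 15.826*s^3 + 6.694*s^2 + 0.1688*s + 1.232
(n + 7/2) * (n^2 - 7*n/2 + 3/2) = n^3 - 43*n/4 + 21/4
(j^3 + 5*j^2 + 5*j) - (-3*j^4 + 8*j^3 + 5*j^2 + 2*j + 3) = 3*j^4 - 7*j^3 + 3*j - 3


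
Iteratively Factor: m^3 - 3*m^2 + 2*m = (m - 2)*(m^2 - m) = m*(m - 2)*(m - 1)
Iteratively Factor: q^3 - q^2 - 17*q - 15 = (q + 3)*(q^2 - 4*q - 5) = (q + 1)*(q + 3)*(q - 5)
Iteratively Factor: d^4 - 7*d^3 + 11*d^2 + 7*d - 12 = (d - 3)*(d^3 - 4*d^2 - d + 4) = (d - 3)*(d + 1)*(d^2 - 5*d + 4) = (d - 4)*(d - 3)*(d + 1)*(d - 1)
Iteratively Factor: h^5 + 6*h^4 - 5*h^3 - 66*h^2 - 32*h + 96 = (h - 3)*(h^4 + 9*h^3 + 22*h^2 - 32) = (h - 3)*(h - 1)*(h^3 + 10*h^2 + 32*h + 32) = (h - 3)*(h - 1)*(h + 4)*(h^2 + 6*h + 8) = (h - 3)*(h - 1)*(h + 4)^2*(h + 2)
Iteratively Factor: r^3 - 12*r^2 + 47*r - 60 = (r - 3)*(r^2 - 9*r + 20) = (r - 4)*(r - 3)*(r - 5)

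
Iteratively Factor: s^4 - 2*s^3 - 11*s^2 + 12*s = (s + 3)*(s^3 - 5*s^2 + 4*s) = s*(s + 3)*(s^2 - 5*s + 4) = s*(s - 1)*(s + 3)*(s - 4)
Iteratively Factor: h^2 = (h)*(h)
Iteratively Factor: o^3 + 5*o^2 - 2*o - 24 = (o + 4)*(o^2 + o - 6) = (o + 3)*(o + 4)*(o - 2)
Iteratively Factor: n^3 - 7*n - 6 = (n + 1)*(n^2 - n - 6) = (n + 1)*(n + 2)*(n - 3)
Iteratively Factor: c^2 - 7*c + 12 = (c - 3)*(c - 4)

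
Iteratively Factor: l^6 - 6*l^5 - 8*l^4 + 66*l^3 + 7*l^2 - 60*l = (l - 5)*(l^5 - l^4 - 13*l^3 + l^2 + 12*l) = (l - 5)*(l + 3)*(l^4 - 4*l^3 - l^2 + 4*l) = l*(l - 5)*(l + 3)*(l^3 - 4*l^2 - l + 4) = l*(l - 5)*(l - 1)*(l + 3)*(l^2 - 3*l - 4) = l*(l - 5)*(l - 4)*(l - 1)*(l + 3)*(l + 1)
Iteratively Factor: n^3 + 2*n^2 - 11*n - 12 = (n - 3)*(n^2 + 5*n + 4) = (n - 3)*(n + 1)*(n + 4)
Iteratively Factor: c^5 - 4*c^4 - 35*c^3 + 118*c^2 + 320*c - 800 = (c + 4)*(c^4 - 8*c^3 - 3*c^2 + 130*c - 200) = (c - 5)*(c + 4)*(c^3 - 3*c^2 - 18*c + 40) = (c - 5)^2*(c + 4)*(c^2 + 2*c - 8) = (c - 5)^2*(c - 2)*(c + 4)*(c + 4)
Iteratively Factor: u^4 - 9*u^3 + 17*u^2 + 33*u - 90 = (u - 3)*(u^3 - 6*u^2 - u + 30) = (u - 5)*(u - 3)*(u^2 - u - 6) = (u - 5)*(u - 3)*(u + 2)*(u - 3)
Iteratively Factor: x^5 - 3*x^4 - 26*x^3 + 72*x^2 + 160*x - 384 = (x - 4)*(x^4 + x^3 - 22*x^2 - 16*x + 96) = (x - 4)*(x + 3)*(x^3 - 2*x^2 - 16*x + 32) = (x - 4)^2*(x + 3)*(x^2 + 2*x - 8) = (x - 4)^2*(x - 2)*(x + 3)*(x + 4)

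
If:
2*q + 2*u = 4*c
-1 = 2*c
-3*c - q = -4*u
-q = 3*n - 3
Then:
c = -1/2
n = 7/6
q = -1/2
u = -1/2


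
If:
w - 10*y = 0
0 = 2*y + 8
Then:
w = -40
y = -4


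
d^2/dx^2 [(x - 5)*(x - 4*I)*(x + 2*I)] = 6*x - 10 - 4*I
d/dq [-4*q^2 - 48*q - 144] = -8*q - 48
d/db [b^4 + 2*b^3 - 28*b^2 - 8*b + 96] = 4*b^3 + 6*b^2 - 56*b - 8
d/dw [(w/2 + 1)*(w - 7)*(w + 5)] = 3*w^2/2 - 39/2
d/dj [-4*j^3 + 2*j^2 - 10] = 4*j*(1 - 3*j)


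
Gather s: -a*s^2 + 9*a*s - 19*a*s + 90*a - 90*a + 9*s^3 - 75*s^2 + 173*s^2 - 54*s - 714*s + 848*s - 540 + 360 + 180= 9*s^3 + s^2*(98 - a) + s*(80 - 10*a)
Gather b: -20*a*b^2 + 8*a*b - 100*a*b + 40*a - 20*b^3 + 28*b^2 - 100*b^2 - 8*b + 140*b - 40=40*a - 20*b^3 + b^2*(-20*a - 72) + b*(132 - 92*a) - 40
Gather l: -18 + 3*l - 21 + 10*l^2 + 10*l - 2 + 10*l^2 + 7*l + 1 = 20*l^2 + 20*l - 40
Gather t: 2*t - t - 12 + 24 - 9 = t + 3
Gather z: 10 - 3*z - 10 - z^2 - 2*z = -z^2 - 5*z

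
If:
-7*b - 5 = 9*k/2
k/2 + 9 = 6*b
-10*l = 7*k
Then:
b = 76/61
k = -186/61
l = 651/305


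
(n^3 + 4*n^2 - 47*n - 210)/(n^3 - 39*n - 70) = (n + 6)/(n + 2)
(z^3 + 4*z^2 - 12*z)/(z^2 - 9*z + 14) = z*(z + 6)/(z - 7)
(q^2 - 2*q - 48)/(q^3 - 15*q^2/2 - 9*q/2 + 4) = 2*(q + 6)/(2*q^2 + q - 1)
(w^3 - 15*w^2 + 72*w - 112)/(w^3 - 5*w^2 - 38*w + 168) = (w - 4)/(w + 6)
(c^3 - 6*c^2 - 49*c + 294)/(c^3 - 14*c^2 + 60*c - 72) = (c^2 - 49)/(c^2 - 8*c + 12)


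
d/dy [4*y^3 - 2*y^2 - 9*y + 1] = 12*y^2 - 4*y - 9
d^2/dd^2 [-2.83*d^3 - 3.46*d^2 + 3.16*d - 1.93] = -16.98*d - 6.92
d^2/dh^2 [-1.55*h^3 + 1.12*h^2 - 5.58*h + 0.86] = 2.24 - 9.3*h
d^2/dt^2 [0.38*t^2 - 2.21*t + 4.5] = 0.760000000000000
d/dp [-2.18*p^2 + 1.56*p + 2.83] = 1.56 - 4.36*p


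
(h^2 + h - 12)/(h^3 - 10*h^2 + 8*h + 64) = (h^2 + h - 12)/(h^3 - 10*h^2 + 8*h + 64)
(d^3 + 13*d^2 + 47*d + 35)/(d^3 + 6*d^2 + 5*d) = (d + 7)/d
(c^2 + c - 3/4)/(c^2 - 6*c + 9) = (c^2 + c - 3/4)/(c^2 - 6*c + 9)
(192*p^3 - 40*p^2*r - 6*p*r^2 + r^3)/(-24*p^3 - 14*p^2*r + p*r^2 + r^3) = (-48*p^2 - 2*p*r + r^2)/(6*p^2 + 5*p*r + r^2)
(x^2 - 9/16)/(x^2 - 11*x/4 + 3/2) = (x + 3/4)/(x - 2)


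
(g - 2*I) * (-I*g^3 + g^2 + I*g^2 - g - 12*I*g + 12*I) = -I*g^4 - g^3 + I*g^3 + g^2 - 14*I*g^2 - 24*g + 14*I*g + 24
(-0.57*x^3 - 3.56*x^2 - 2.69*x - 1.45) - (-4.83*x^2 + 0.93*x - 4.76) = -0.57*x^3 + 1.27*x^2 - 3.62*x + 3.31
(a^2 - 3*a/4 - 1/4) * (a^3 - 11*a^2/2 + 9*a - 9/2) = a^5 - 25*a^4/4 + 103*a^3/8 - 79*a^2/8 + 9*a/8 + 9/8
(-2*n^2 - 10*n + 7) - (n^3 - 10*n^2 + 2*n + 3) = -n^3 + 8*n^2 - 12*n + 4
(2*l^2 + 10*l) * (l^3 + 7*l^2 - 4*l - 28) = 2*l^5 + 24*l^4 + 62*l^3 - 96*l^2 - 280*l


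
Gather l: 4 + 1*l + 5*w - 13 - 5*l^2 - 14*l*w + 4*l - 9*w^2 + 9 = -5*l^2 + l*(5 - 14*w) - 9*w^2 + 5*w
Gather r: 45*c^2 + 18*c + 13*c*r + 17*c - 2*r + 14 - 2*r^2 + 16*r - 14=45*c^2 + 35*c - 2*r^2 + r*(13*c + 14)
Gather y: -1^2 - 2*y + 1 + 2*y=0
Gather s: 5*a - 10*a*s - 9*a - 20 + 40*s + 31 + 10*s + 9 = -4*a + s*(50 - 10*a) + 20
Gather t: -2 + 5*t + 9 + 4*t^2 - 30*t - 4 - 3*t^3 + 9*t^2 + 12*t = -3*t^3 + 13*t^2 - 13*t + 3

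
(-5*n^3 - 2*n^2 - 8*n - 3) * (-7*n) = 35*n^4 + 14*n^3 + 56*n^2 + 21*n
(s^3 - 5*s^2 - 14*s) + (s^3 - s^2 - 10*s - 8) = 2*s^3 - 6*s^2 - 24*s - 8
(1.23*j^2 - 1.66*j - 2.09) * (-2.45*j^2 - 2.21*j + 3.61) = -3.0135*j^4 + 1.3487*j^3 + 13.2294*j^2 - 1.3737*j - 7.5449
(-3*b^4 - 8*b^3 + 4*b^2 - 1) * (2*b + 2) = -6*b^5 - 22*b^4 - 8*b^3 + 8*b^2 - 2*b - 2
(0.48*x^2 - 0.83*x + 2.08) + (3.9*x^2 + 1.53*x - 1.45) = 4.38*x^2 + 0.7*x + 0.63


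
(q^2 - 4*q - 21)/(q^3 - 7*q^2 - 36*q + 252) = (q + 3)/(q^2 - 36)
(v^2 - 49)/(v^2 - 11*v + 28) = (v + 7)/(v - 4)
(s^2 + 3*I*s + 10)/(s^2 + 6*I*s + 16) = (s + 5*I)/(s + 8*I)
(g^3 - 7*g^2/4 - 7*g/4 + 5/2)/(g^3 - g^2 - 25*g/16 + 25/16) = 4*(g - 2)/(4*g - 5)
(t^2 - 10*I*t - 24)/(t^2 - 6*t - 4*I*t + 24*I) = (t - 6*I)/(t - 6)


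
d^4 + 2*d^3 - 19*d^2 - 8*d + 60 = (d - 3)*(d - 2)*(d + 2)*(d + 5)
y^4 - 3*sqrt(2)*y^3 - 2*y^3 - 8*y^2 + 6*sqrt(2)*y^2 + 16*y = y*(y - 2)*(y - 4*sqrt(2))*(y + sqrt(2))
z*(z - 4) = z^2 - 4*z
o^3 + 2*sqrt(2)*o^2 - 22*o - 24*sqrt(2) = (o - 3*sqrt(2))*(o + sqrt(2))*(o + 4*sqrt(2))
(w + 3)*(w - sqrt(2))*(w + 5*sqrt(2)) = w^3 + 3*w^2 + 4*sqrt(2)*w^2 - 10*w + 12*sqrt(2)*w - 30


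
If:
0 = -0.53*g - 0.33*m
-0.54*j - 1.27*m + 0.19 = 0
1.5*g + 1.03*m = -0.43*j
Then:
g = -0.10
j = -0.04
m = 0.17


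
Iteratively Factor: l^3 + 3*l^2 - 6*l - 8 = (l + 4)*(l^2 - l - 2) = (l - 2)*(l + 4)*(l + 1)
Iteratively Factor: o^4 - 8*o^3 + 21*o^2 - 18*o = (o)*(o^3 - 8*o^2 + 21*o - 18) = o*(o - 3)*(o^2 - 5*o + 6) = o*(o - 3)^2*(o - 2)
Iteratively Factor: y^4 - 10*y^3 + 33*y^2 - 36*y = (y)*(y^3 - 10*y^2 + 33*y - 36) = y*(y - 3)*(y^2 - 7*y + 12) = y*(y - 4)*(y - 3)*(y - 3)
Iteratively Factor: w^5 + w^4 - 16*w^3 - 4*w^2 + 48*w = (w - 2)*(w^4 + 3*w^3 - 10*w^2 - 24*w) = (w - 2)*(w + 2)*(w^3 + w^2 - 12*w) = (w - 2)*(w + 2)*(w + 4)*(w^2 - 3*w) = (w - 3)*(w - 2)*(w + 2)*(w + 4)*(w)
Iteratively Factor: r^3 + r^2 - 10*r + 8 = (r - 2)*(r^2 + 3*r - 4) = (r - 2)*(r + 4)*(r - 1)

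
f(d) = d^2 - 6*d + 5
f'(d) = 2*d - 6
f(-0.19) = 6.18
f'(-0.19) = -6.38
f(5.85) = 4.12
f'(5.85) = 5.70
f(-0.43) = 7.76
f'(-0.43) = -6.86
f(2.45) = -3.70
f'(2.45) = -1.10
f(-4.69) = 55.14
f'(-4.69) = -15.38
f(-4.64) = 54.37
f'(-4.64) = -15.28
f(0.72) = 1.20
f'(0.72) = -4.56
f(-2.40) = 25.16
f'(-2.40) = -10.80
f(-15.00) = 320.00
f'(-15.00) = -36.00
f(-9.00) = 140.00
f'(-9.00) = -24.00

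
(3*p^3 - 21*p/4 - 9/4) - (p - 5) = 3*p^3 - 25*p/4 + 11/4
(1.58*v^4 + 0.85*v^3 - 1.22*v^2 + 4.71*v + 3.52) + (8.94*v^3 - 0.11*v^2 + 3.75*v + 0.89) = 1.58*v^4 + 9.79*v^3 - 1.33*v^2 + 8.46*v + 4.41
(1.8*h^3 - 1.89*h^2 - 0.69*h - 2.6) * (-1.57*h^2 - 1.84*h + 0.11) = -2.826*h^5 - 0.3447*h^4 + 4.7589*h^3 + 5.1437*h^2 + 4.7081*h - 0.286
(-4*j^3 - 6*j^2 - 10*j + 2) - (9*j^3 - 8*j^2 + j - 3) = -13*j^3 + 2*j^2 - 11*j + 5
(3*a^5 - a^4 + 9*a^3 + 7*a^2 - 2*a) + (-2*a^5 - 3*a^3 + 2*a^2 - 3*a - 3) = a^5 - a^4 + 6*a^3 + 9*a^2 - 5*a - 3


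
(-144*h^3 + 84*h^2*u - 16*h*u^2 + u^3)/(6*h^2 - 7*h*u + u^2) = (24*h^2 - 10*h*u + u^2)/(-h + u)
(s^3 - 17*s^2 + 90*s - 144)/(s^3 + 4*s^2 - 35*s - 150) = (s^2 - 11*s + 24)/(s^2 + 10*s + 25)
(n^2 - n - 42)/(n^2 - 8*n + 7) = (n + 6)/(n - 1)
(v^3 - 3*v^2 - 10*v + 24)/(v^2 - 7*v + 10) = (v^2 - v - 12)/(v - 5)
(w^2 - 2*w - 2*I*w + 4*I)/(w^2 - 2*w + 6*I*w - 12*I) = (w - 2*I)/(w + 6*I)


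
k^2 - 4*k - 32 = (k - 8)*(k + 4)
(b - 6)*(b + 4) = b^2 - 2*b - 24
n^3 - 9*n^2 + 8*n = n*(n - 8)*(n - 1)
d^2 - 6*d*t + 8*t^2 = (d - 4*t)*(d - 2*t)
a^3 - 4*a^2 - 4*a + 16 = (a - 4)*(a - 2)*(a + 2)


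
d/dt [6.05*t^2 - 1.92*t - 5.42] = 12.1*t - 1.92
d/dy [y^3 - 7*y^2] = y*(3*y - 14)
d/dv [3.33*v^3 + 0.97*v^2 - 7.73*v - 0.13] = 9.99*v^2 + 1.94*v - 7.73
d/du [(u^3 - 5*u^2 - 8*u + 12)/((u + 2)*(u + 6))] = (u^2 + 12*u - 48)/(u^2 + 12*u + 36)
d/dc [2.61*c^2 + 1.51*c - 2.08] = 5.22*c + 1.51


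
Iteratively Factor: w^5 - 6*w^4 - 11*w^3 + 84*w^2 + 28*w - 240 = (w + 2)*(w^4 - 8*w^3 + 5*w^2 + 74*w - 120) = (w - 4)*(w + 2)*(w^3 - 4*w^2 - 11*w + 30) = (w - 4)*(w - 2)*(w + 2)*(w^2 - 2*w - 15) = (w - 4)*(w - 2)*(w + 2)*(w + 3)*(w - 5)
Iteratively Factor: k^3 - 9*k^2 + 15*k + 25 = (k + 1)*(k^2 - 10*k + 25) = (k - 5)*(k + 1)*(k - 5)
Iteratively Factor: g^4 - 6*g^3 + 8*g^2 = (g)*(g^3 - 6*g^2 + 8*g) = g*(g - 2)*(g^2 - 4*g) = g*(g - 4)*(g - 2)*(g)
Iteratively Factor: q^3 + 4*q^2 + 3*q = (q + 3)*(q^2 + q) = (q + 1)*(q + 3)*(q)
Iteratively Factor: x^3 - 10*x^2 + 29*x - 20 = (x - 5)*(x^2 - 5*x + 4) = (x - 5)*(x - 1)*(x - 4)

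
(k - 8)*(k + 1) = k^2 - 7*k - 8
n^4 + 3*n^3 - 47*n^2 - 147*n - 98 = (n - 7)*(n + 1)*(n + 2)*(n + 7)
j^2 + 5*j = j*(j + 5)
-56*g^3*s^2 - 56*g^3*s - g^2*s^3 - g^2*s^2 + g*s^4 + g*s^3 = s*(-8*g + s)*(7*g + s)*(g*s + g)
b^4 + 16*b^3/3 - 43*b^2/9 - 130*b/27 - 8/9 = (b - 4/3)*(b + 1/3)^2*(b + 6)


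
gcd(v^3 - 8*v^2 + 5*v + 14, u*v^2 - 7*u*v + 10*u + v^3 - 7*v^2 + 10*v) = v - 2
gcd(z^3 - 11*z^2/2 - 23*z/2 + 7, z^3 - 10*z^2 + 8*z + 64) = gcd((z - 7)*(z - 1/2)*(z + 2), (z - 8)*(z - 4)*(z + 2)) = z + 2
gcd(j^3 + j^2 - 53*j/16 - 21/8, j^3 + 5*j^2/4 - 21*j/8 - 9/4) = j^2 + 11*j/4 + 3/2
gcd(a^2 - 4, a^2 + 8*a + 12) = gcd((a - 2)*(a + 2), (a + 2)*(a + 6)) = a + 2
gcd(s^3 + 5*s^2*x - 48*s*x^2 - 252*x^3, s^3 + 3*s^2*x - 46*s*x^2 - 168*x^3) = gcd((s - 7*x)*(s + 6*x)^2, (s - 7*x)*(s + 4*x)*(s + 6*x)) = -s^2 + s*x + 42*x^2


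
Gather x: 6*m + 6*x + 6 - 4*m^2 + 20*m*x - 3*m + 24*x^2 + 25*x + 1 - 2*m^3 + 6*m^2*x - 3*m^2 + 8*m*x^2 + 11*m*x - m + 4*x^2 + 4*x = -2*m^3 - 7*m^2 + 2*m + x^2*(8*m + 28) + x*(6*m^2 + 31*m + 35) + 7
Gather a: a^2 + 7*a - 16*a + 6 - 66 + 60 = a^2 - 9*a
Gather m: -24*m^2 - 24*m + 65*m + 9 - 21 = -24*m^2 + 41*m - 12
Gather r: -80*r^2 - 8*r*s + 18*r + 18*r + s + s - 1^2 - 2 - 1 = -80*r^2 + r*(36 - 8*s) + 2*s - 4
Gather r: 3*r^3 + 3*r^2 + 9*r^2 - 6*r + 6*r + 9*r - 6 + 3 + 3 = 3*r^3 + 12*r^2 + 9*r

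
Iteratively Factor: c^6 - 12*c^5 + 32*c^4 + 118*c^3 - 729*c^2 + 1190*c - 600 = (c - 5)*(c^5 - 7*c^4 - 3*c^3 + 103*c^2 - 214*c + 120) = (c - 5)*(c - 2)*(c^4 - 5*c^3 - 13*c^2 + 77*c - 60) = (c - 5)*(c - 2)*(c + 4)*(c^3 - 9*c^2 + 23*c - 15) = (c - 5)^2*(c - 2)*(c + 4)*(c^2 - 4*c + 3) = (c - 5)^2*(c - 2)*(c - 1)*(c + 4)*(c - 3)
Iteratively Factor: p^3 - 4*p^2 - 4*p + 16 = (p - 2)*(p^2 - 2*p - 8) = (p - 4)*(p - 2)*(p + 2)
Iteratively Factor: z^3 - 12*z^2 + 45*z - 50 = (z - 5)*(z^2 - 7*z + 10) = (z - 5)*(z - 2)*(z - 5)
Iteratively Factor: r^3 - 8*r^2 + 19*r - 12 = (r - 4)*(r^2 - 4*r + 3) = (r - 4)*(r - 3)*(r - 1)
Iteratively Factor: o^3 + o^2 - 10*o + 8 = (o - 1)*(o^2 + 2*o - 8) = (o - 2)*(o - 1)*(o + 4)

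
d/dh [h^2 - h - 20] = 2*h - 1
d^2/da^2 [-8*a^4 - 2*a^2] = -96*a^2 - 4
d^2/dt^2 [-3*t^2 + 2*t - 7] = -6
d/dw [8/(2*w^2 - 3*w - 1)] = 8*(3 - 4*w)/(-2*w^2 + 3*w + 1)^2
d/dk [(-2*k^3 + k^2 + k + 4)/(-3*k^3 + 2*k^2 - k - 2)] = (-k^4 + 10*k^3 + 45*k^2 - 20*k + 2)/(9*k^6 - 12*k^5 + 10*k^4 + 8*k^3 - 7*k^2 + 4*k + 4)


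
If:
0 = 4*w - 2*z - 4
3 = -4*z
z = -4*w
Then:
No Solution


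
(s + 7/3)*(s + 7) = s^2 + 28*s/3 + 49/3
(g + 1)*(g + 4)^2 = g^3 + 9*g^2 + 24*g + 16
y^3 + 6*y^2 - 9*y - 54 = (y - 3)*(y + 3)*(y + 6)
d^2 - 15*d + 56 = (d - 8)*(d - 7)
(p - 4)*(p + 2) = p^2 - 2*p - 8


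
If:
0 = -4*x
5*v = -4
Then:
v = -4/5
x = 0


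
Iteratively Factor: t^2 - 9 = (t - 3)*(t + 3)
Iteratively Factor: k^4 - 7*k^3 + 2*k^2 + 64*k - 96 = (k - 2)*(k^3 - 5*k^2 - 8*k + 48) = (k - 4)*(k - 2)*(k^2 - k - 12) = (k - 4)^2*(k - 2)*(k + 3)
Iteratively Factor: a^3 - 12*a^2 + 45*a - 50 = (a - 5)*(a^2 - 7*a + 10) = (a - 5)*(a - 2)*(a - 5)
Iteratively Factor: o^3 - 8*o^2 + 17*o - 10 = (o - 5)*(o^2 - 3*o + 2) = (o - 5)*(o - 1)*(o - 2)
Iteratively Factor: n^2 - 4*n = (n - 4)*(n)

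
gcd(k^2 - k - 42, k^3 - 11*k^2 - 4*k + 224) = k - 7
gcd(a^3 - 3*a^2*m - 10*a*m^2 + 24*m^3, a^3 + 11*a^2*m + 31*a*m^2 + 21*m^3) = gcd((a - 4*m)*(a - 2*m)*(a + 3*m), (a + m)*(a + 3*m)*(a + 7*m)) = a + 3*m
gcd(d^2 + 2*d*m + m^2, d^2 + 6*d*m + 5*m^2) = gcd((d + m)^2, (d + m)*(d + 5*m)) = d + m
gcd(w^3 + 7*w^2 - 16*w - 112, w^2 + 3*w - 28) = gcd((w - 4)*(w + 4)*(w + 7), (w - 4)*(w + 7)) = w^2 + 3*w - 28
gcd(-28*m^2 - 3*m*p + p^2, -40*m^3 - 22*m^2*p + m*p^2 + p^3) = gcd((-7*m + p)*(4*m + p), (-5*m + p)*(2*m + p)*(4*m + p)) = 4*m + p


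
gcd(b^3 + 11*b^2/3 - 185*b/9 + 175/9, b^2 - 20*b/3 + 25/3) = b - 5/3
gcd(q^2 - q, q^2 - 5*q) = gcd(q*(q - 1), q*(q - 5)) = q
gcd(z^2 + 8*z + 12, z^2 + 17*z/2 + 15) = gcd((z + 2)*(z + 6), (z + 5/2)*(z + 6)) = z + 6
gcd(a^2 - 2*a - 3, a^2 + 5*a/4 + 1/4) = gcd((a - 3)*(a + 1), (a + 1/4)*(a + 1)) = a + 1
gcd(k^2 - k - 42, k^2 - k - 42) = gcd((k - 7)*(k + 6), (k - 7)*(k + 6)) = k^2 - k - 42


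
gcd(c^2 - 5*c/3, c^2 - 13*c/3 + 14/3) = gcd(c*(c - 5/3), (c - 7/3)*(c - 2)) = 1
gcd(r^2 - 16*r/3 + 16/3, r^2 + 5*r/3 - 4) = r - 4/3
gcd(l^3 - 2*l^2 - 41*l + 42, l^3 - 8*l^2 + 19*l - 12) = l - 1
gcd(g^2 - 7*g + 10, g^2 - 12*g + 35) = g - 5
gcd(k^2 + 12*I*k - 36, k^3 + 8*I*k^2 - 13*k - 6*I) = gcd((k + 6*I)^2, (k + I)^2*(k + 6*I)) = k + 6*I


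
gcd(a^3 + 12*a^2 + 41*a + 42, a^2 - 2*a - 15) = a + 3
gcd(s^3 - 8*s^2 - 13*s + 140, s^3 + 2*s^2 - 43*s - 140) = s^2 - 3*s - 28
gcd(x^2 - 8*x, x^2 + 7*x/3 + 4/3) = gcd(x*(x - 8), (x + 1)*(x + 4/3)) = 1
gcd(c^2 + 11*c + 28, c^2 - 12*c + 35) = 1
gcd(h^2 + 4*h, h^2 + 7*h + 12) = h + 4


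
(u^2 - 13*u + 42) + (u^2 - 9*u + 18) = 2*u^2 - 22*u + 60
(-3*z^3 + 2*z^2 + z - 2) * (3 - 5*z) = 15*z^4 - 19*z^3 + z^2 + 13*z - 6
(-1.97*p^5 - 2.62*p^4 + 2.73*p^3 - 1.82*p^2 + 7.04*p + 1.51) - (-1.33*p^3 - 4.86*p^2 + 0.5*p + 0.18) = -1.97*p^5 - 2.62*p^4 + 4.06*p^3 + 3.04*p^2 + 6.54*p + 1.33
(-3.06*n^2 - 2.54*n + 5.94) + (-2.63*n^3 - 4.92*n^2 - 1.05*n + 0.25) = -2.63*n^3 - 7.98*n^2 - 3.59*n + 6.19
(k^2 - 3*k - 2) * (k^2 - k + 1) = k^4 - 4*k^3 + 2*k^2 - k - 2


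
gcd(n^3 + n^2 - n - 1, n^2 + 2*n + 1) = n^2 + 2*n + 1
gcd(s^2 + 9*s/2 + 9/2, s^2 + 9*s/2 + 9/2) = s^2 + 9*s/2 + 9/2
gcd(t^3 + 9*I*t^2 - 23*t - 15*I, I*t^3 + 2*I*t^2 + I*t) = 1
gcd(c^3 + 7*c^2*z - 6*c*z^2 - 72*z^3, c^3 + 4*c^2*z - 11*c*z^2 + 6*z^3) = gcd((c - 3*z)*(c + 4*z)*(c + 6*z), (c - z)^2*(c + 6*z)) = c + 6*z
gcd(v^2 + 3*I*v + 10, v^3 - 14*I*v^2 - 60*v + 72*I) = v - 2*I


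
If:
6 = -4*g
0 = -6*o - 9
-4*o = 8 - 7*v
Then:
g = -3/2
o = -3/2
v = 2/7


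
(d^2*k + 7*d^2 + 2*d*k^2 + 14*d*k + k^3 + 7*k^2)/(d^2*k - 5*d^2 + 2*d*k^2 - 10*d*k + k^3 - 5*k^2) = (k + 7)/(k - 5)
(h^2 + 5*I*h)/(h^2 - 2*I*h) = (h + 5*I)/(h - 2*I)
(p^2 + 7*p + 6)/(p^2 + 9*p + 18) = (p + 1)/(p + 3)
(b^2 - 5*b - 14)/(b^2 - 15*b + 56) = (b + 2)/(b - 8)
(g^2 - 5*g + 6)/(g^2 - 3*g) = (g - 2)/g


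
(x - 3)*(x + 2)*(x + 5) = x^3 + 4*x^2 - 11*x - 30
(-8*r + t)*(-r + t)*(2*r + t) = 16*r^3 - 10*r^2*t - 7*r*t^2 + t^3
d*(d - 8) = d^2 - 8*d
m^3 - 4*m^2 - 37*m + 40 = (m - 8)*(m - 1)*(m + 5)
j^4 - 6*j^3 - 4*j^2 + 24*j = j*(j - 6)*(j - 2)*(j + 2)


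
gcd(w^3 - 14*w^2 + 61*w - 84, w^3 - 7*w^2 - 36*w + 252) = w - 7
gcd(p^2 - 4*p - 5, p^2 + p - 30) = p - 5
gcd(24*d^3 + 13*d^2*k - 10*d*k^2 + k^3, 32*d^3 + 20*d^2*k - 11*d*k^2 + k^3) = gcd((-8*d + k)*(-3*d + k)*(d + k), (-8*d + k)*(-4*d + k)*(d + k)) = 8*d^2 + 7*d*k - k^2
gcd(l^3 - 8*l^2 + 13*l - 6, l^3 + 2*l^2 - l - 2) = l - 1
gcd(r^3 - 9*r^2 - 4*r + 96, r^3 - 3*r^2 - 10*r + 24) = r^2 - r - 12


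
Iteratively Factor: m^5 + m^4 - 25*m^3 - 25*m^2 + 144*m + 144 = (m + 1)*(m^4 - 25*m^2 + 144) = (m + 1)*(m + 3)*(m^3 - 3*m^2 - 16*m + 48) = (m + 1)*(m + 3)*(m + 4)*(m^2 - 7*m + 12) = (m - 4)*(m + 1)*(m + 3)*(m + 4)*(m - 3)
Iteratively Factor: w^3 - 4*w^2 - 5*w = (w - 5)*(w^2 + w) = w*(w - 5)*(w + 1)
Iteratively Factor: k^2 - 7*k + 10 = (k - 5)*(k - 2)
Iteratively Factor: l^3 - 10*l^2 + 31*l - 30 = (l - 5)*(l^2 - 5*l + 6) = (l - 5)*(l - 3)*(l - 2)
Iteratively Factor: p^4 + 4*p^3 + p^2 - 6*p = (p + 2)*(p^3 + 2*p^2 - 3*p) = (p - 1)*(p + 2)*(p^2 + 3*p) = (p - 1)*(p + 2)*(p + 3)*(p)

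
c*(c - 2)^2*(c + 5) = c^4 + c^3 - 16*c^2 + 20*c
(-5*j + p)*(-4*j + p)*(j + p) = 20*j^3 + 11*j^2*p - 8*j*p^2 + p^3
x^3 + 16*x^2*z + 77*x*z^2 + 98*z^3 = (x + 2*z)*(x + 7*z)^2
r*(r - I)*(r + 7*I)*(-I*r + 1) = -I*r^4 + 7*r^3 - I*r^2 + 7*r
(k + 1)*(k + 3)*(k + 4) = k^3 + 8*k^2 + 19*k + 12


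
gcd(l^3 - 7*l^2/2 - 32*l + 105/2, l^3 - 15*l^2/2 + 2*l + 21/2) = l^2 - 17*l/2 + 21/2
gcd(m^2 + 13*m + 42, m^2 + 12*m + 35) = m + 7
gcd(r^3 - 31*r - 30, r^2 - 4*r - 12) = r - 6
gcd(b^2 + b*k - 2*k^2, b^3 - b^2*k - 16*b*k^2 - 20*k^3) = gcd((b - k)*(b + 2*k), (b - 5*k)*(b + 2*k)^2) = b + 2*k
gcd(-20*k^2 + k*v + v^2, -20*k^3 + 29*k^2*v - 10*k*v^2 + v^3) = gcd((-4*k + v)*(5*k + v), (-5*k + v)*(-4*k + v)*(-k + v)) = -4*k + v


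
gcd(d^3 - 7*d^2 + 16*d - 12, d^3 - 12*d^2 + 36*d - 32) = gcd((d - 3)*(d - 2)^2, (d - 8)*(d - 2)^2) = d^2 - 4*d + 4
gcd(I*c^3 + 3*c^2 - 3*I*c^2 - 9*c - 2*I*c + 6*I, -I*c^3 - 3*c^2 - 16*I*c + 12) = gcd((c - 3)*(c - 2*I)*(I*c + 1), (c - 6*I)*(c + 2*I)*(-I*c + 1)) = 1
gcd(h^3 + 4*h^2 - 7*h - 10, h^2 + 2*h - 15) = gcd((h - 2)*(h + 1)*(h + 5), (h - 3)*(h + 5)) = h + 5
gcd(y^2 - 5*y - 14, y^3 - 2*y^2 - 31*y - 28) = y - 7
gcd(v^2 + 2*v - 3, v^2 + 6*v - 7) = v - 1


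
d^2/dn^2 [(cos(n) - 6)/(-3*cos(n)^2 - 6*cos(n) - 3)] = (47*cos(n)/4 - 14*cos(2*n) + cos(3*n)/4 + 26)/(3*(cos(n) + 1)^4)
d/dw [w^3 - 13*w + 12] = 3*w^2 - 13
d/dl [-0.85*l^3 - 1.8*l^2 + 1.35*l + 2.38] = -2.55*l^2 - 3.6*l + 1.35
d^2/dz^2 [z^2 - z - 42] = 2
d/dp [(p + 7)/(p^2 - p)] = (-p^2 - 14*p + 7)/(p^2*(p^2 - 2*p + 1))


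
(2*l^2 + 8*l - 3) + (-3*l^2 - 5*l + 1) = -l^2 + 3*l - 2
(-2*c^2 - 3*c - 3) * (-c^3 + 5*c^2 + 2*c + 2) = 2*c^5 - 7*c^4 - 16*c^3 - 25*c^2 - 12*c - 6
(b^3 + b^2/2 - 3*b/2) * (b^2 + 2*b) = b^5 + 5*b^4/2 - b^3/2 - 3*b^2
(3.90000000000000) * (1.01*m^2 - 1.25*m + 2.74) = 3.939*m^2 - 4.875*m + 10.686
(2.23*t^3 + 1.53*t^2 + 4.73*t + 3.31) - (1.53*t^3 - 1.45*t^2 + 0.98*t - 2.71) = 0.7*t^3 + 2.98*t^2 + 3.75*t + 6.02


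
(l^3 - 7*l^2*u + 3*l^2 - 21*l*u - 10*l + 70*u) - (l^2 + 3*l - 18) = l^3 - 7*l^2*u + 2*l^2 - 21*l*u - 13*l + 70*u + 18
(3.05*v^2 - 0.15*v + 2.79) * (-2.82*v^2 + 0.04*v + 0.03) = -8.601*v^4 + 0.545*v^3 - 7.7823*v^2 + 0.1071*v + 0.0837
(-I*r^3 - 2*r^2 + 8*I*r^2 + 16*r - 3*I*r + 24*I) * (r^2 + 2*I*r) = -I*r^5 + 8*I*r^4 - 7*I*r^3 + 6*r^2 + 56*I*r^2 - 48*r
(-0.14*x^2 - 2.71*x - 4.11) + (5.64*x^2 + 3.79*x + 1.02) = 5.5*x^2 + 1.08*x - 3.09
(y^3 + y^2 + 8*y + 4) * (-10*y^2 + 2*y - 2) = -10*y^5 - 8*y^4 - 80*y^3 - 26*y^2 - 8*y - 8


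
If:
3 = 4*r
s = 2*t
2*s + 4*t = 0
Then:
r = 3/4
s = 0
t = 0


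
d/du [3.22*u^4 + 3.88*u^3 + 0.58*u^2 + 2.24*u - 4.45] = 12.88*u^3 + 11.64*u^2 + 1.16*u + 2.24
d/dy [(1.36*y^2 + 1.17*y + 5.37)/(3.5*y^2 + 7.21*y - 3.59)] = (5.7106*y^2 - 47.3548*y - 42.918)/(12.25*y^4 + 50.47*y^3 + 26.8541*y^2 - 51.7678*y + 12.8881)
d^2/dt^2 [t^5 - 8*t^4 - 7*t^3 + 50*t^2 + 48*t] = 20*t^3 - 96*t^2 - 42*t + 100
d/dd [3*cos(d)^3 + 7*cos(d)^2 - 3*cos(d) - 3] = (-9*cos(d)^2 - 14*cos(d) + 3)*sin(d)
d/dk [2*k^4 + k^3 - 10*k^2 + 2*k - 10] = 8*k^3 + 3*k^2 - 20*k + 2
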